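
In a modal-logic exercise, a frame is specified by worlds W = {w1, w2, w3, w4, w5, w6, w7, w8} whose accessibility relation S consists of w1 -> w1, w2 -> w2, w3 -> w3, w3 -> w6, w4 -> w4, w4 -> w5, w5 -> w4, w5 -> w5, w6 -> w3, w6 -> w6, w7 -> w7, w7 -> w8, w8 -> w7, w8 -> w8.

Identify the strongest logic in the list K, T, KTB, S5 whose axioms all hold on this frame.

S5

Reflexive (axiom T): yes — every world is S-related to itself.
Symmetric (axiom B): yes — every pair in S has its reverse in S.
Euclidean (axiom 5): yes — any two successors of a common world are S-related.
So F validates K, T, KTB, S5. The strongest is S5.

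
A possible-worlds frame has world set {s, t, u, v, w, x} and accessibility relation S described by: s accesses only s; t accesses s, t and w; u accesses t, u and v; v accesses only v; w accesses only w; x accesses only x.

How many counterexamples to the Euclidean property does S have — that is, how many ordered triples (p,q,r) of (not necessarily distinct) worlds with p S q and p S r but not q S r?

Enumerating: (t,s,t), (t,s,w), (t,w,s), (t,w,t), (u,t,u), (u,t,v), (u,v,t), (u,v,u).

8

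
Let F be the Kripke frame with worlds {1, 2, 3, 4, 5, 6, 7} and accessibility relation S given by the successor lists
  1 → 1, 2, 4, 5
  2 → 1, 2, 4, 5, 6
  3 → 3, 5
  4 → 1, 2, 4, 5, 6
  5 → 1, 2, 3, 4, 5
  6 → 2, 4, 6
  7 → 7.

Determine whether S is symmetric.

Symmetric: yes — every pair in S has its reverse in S.

Yes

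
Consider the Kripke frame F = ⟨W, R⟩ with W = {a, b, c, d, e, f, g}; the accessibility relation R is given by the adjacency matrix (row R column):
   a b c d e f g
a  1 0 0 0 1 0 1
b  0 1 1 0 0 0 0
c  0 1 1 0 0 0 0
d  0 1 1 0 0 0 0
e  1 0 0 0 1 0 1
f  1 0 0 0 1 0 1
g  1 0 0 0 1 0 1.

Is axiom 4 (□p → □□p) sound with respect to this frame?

Yes

Axiom 4 corresponds to the accessibility relation being transitive.
Transitive: yes — every two-step R-path is closed by a direct edge.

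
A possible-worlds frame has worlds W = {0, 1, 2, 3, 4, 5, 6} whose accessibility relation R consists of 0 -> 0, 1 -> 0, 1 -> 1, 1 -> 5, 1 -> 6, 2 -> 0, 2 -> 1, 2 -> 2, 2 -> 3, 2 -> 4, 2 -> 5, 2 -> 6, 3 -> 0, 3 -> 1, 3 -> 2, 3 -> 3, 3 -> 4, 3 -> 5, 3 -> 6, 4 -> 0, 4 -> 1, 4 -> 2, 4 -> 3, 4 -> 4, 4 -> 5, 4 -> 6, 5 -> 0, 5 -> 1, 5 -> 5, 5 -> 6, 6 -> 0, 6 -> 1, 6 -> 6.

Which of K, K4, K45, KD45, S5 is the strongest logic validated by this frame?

K

Transitive (axiom 4): no — 6 R 1 and 1 R 5, but not 6 R 5.
Euclidean (axiom 5): no — 1 R 0 and 1 R 5, but not 0 R 5.
Serial (axiom D): yes — every world has a successor (e.g. 0 R 0).
Reflexive (axiom T): yes — every world is R-related to itself.
So F validates K; K4 would additionally require R to be transitive. The strongest is K.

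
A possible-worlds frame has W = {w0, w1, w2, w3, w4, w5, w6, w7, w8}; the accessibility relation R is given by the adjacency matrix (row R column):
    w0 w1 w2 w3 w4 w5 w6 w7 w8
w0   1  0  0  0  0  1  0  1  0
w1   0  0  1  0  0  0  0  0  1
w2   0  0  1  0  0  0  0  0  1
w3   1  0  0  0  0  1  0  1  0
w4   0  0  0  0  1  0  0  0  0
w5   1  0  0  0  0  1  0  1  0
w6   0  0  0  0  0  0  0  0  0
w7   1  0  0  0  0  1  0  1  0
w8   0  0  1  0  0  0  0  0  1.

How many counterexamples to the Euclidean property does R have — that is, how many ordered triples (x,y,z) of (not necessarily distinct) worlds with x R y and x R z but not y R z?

R is Euclidean; there are no such tuples.

0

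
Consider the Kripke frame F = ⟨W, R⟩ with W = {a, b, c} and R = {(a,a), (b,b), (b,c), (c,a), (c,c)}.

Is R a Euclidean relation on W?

No

Euclidean: no — b R c and b R b, but not c R b.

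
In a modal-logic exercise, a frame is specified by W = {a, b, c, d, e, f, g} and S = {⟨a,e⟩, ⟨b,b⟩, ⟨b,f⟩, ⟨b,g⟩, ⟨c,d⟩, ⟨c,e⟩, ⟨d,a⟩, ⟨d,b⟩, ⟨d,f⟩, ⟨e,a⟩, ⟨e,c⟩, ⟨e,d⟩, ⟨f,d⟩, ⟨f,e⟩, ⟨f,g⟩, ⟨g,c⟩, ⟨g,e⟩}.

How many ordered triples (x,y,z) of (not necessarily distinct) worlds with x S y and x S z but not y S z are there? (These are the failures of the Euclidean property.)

32

Enumerating: (a,e,e), (b,f,b), (b,f,f), (b,g,b), (b,g,f), (b,g,g), (c,d,d), (c,d,e), (c,e,e), (d,a,a), (d,a,b), (d,a,f), … and 20 more.
Total: 32.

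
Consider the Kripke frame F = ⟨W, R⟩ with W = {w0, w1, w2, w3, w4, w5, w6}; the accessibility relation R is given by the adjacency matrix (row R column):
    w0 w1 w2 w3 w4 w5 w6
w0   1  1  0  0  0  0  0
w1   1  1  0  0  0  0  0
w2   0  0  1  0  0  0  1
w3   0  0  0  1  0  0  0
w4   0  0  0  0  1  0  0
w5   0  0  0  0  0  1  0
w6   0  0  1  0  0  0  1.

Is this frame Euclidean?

Yes

Euclidean: yes — any two successors of a common world are R-related.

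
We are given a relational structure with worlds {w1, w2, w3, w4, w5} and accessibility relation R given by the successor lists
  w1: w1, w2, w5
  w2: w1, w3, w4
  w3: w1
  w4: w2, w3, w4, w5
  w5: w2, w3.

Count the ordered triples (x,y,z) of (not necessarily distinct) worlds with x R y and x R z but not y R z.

20

Enumerating: (w1,w2,w2), (w1,w2,w5), (w1,w5,w1), (w1,w5,w5), (w2,w1,w3), (w2,w1,w4), (w2,w3,w3), (w2,w3,w4), (w2,w4,w1), (w4,w2,w2), (w4,w2,w5), (w4,w3,w2), … and 8 more.
Total: 20.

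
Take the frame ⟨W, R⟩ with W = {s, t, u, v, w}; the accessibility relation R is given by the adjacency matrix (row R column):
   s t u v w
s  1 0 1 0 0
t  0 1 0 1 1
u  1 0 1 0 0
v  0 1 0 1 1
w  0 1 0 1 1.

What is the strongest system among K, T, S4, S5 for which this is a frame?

Reflexive (axiom T): yes — every world is R-related to itself.
Transitive (axiom 4): yes — every two-step R-path is closed by a direct edge.
Euclidean (axiom 5): yes — any two successors of a common world are R-related.
So F validates K, T, S4, S5. The strongest is S5.

S5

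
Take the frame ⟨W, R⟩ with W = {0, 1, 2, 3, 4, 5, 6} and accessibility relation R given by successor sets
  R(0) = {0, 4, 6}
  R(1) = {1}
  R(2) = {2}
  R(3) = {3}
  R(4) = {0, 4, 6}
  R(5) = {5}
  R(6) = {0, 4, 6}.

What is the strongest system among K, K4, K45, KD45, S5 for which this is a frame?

Transitive (axiom 4): yes — every two-step R-path is closed by a direct edge.
Euclidean (axiom 5): yes — any two successors of a common world are R-related.
Serial (axiom D): yes — every world has a successor (e.g. 0 R 0).
Reflexive (axiom T): yes — every world is R-related to itself.
So F validates K, K4, K45, KD45, S5. The strongest is S5.

S5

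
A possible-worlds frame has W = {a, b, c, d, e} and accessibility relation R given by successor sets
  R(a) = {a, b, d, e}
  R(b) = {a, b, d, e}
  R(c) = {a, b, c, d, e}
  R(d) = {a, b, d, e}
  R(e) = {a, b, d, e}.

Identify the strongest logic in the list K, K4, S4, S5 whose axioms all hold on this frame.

S4

Transitive (axiom 4): yes — every two-step R-path is closed by a direct edge.
Reflexive (axiom T): yes — every world is R-related to itself.
Euclidean (axiom 5): no — c R a and c R c, but not a R c.
So F validates K, K4, S4; S5 would additionally require R to be Euclidean. The strongest is S4.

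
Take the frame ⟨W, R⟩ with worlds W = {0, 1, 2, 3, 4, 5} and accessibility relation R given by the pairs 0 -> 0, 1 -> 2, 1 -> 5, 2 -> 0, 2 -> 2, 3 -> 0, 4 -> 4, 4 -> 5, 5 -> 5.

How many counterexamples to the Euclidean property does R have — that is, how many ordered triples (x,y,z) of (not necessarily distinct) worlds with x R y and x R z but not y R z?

4

Enumerating: (1,2,5), (1,5,2), (2,0,2), (4,5,4).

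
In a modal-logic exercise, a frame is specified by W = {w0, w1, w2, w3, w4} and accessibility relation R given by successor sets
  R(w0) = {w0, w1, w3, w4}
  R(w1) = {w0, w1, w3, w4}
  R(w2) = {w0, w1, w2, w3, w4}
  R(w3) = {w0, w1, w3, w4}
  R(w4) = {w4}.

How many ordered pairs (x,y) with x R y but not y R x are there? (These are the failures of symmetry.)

Enumerating: (w0,w4), (w1,w4), (w2,w0), (w2,w1), (w2,w3), (w2,w4), (w3,w4).

7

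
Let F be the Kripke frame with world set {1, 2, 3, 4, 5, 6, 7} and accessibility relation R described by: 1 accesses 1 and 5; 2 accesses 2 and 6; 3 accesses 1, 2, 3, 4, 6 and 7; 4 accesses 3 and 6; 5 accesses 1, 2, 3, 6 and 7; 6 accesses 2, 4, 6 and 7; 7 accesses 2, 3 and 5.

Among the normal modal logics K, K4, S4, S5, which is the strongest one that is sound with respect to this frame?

Transitive (axiom 4): no — 1 R 5 and 5 R 2, but not 1 R 2.
Reflexive (axiom T): no — 4 is not related to itself.
Euclidean (axiom 5): no — 3 R 1 and 3 R 2, but not 1 R 2.
So F validates K; K4 would additionally require R to be transitive. The strongest is K.

K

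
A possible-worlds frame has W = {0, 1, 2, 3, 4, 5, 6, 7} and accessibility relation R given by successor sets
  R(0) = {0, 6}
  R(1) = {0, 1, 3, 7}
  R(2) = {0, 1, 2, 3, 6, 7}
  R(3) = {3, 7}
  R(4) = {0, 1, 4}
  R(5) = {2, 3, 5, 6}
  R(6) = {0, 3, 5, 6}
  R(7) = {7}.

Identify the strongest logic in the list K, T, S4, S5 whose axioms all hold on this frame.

T

Reflexive (axiom T): yes — every world is R-related to itself.
Transitive (axiom 4): no — 0 R 6 and 6 R 3, but not 0 R 3.
Euclidean (axiom 5): no — 1 R 0 and 1 R 3, but not 0 R 3.
So F validates K, T; S4 would additionally require R to be transitive. The strongest is T.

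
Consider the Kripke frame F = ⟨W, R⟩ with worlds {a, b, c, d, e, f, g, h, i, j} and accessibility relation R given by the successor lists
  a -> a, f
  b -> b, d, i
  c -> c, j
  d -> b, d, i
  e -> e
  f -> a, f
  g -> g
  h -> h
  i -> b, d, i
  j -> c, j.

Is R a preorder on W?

Reflexive: yes — every world is R-related to itself.
Transitive: yes — every two-step R-path is closed by a direct edge.
So R is a preorder.

Yes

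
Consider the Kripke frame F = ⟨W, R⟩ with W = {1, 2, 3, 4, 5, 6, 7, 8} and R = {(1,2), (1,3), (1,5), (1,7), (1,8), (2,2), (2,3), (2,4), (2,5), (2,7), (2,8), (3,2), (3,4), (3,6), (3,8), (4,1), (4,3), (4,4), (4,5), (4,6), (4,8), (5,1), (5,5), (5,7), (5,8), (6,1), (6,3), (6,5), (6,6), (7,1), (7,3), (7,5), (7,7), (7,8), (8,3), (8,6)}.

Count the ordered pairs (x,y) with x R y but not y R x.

Enumerating: (1,2), (1,3), (1,8), (2,4), (2,5), (2,7), (2,8), (4,1), (4,5), (4,6), (4,8), (5,8), (6,1), (6,5), (7,3), (7,8), (8,6).

17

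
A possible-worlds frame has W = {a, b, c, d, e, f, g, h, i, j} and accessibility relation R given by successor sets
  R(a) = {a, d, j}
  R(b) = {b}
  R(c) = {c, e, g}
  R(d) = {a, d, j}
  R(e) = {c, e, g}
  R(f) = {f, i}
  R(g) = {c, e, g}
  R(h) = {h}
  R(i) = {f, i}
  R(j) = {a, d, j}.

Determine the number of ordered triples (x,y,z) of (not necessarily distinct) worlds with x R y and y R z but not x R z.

0

R is transitive; there are no such tuples.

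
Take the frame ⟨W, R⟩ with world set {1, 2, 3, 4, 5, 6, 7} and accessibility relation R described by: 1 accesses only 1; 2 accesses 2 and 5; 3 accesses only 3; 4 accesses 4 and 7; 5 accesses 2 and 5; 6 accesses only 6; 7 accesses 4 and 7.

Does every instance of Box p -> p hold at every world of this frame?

By correspondence theory, T is valid on a frame iff R is reflexive.
Reflexive: yes — every world is R-related to itself.

Yes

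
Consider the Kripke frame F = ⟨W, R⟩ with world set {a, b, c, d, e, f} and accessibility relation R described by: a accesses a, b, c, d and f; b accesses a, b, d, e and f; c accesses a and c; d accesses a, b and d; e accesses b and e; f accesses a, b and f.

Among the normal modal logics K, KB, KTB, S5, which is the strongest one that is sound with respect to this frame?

Symmetric (axiom B): yes — every pair in R has its reverse in R.
Reflexive (axiom T): yes — every world is R-related to itself.
Euclidean (axiom 5): no — a R b and a R c, but not b R c.
So F validates K, KB, KTB; S5 would additionally require R to be Euclidean. The strongest is KTB.

KTB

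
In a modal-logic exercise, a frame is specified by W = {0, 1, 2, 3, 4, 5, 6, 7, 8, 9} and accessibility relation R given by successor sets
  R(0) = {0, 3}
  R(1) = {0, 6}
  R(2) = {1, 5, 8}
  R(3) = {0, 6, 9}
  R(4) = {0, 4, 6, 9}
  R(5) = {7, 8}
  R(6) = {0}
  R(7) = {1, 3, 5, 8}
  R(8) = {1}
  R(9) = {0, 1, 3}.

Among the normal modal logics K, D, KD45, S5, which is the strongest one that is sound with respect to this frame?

D

Serial (axiom D): yes — every world has a successor (e.g. 0 R 0).
Euclidean (axiom 5): no — 1 R 0 and 1 R 6, but not 0 R 6.
Transitive (axiom 4): no — 0 R 3 and 3 R 6, but not 0 R 6.
Reflexive (axiom T): no — 1 is not related to itself.
So F validates K, D; KD45 would additionally require R to be Euclidean and transitive. The strongest is D.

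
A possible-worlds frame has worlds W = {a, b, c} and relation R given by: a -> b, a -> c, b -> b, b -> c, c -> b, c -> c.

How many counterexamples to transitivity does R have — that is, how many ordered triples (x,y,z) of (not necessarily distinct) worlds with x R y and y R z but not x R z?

R is transitive; there are no such tuples.

0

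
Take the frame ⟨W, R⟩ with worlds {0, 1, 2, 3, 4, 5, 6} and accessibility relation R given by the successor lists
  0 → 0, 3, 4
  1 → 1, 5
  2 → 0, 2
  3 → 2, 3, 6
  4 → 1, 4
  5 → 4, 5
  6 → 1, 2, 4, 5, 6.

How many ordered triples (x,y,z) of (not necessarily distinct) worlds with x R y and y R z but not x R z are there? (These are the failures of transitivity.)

Enumerating: (0,3,2), (0,3,6), (0,4,1), (1,5,4), (2,0,3), (2,0,4), (3,2,0), (3,6,1), (3,6,4), (3,6,5), (4,1,5), (5,4,1), (6,2,0).

13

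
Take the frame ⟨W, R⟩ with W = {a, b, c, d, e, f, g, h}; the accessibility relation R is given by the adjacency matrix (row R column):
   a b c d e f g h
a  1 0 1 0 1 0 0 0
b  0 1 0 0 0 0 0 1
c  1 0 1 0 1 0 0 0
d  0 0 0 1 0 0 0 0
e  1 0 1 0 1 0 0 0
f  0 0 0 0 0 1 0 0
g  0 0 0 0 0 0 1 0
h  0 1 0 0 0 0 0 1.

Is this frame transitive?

Transitive: yes — every two-step R-path is closed by a direct edge.

Yes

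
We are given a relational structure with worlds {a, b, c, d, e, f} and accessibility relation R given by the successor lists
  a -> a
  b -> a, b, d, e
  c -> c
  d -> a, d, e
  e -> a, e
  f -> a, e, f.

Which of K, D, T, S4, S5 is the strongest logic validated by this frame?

Serial (axiom D): yes — every world has a successor (e.g. a R a).
Reflexive (axiom T): yes — every world is R-related to itself.
Transitive (axiom 4): yes — every two-step R-path is closed by a direct edge.
Euclidean (axiom 5): no — b R a and b R d, but not a R d.
So F validates K, D, T, S4; S5 would additionally require R to be Euclidean. The strongest is S4.

S4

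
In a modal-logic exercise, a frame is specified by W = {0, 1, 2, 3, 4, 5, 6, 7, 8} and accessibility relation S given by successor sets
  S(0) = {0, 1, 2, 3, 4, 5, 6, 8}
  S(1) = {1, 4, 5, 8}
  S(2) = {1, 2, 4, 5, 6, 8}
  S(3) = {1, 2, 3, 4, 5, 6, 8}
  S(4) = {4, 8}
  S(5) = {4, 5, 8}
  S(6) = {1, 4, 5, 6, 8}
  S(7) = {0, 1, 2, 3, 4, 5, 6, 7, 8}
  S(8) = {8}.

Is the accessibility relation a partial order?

Reflexive: yes — every world is S-related to itself.
Transitive: yes — every two-step S-path is closed by a direct edge.
Antisymmetric: yes — no distinct pair is related both ways.
So S is a partial order.

Yes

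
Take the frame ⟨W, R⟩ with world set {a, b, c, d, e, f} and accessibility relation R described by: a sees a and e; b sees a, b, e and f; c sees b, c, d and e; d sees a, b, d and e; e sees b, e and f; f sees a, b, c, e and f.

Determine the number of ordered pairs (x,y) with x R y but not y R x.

Enumerating: (a,e), (b,a), (c,b), (c,d), (c,e), (d,a), (d,b), (d,e), (f,a), (f,c).

10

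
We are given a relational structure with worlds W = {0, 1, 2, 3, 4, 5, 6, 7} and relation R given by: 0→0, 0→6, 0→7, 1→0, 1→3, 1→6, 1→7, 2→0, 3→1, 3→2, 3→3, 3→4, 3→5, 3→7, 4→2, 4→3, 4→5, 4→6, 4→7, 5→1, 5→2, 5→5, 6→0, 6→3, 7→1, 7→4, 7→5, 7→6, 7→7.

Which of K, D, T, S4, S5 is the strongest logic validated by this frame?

Serial (axiom D): yes — every world has a successor (e.g. 0 R 0).
Reflexive (axiom T): no — 1 is not related to itself.
Transitive (axiom 4): no — 0 R 6 and 6 R 3, but not 0 R 3.
Euclidean (axiom 5): no — 0 R 6 and 0 R 7, but not 6 R 7.
So F validates K, D; T would additionally require R to be reflexive. The strongest is D.

D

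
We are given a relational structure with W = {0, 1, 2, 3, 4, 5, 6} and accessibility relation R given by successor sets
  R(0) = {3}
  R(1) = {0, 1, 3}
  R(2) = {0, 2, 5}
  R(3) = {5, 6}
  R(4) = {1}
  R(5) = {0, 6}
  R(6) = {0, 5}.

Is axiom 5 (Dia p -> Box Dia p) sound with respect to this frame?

The schema 5 characterises exactly the Euclidean frames.
Euclidean: no — 1 R 3 and 1 R 0, but not 3 R 0.

No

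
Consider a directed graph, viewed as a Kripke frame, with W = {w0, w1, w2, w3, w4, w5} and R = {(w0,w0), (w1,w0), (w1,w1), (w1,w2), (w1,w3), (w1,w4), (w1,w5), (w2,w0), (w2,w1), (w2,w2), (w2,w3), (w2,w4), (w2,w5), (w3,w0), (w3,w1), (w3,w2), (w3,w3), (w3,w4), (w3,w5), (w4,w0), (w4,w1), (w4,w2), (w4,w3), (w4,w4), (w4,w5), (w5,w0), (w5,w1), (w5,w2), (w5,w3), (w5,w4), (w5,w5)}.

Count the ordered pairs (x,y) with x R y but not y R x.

5

Enumerating: (w1,w0), (w2,w0), (w3,w0), (w4,w0), (w5,w0).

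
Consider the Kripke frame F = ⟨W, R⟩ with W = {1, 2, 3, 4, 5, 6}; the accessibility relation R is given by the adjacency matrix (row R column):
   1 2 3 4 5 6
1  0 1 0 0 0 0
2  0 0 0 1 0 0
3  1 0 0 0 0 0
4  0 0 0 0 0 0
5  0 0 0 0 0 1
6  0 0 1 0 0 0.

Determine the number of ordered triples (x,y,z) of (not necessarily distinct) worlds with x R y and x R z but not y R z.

Enumerating: (1,2,2), (2,4,4), (3,1,1), (5,6,6), (6,3,3).

5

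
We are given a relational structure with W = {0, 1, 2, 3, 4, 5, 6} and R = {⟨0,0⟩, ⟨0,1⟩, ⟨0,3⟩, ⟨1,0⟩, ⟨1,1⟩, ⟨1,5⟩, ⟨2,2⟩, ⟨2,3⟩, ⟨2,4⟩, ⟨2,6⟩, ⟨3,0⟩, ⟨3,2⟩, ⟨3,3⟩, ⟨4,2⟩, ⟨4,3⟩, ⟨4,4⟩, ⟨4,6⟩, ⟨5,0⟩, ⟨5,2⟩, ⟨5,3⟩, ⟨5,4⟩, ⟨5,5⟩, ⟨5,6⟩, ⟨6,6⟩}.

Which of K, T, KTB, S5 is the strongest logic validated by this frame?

T

Reflexive (axiom T): yes — every world is R-related to itself.
Symmetric (axiom B): no — 1 R 5 but not 5 R 1.
Euclidean (axiom 5): no — 0 R 1 and 0 R 3, but not 1 R 3.
So F validates K, T; KTB would additionally require R to be symmetric. The strongest is T.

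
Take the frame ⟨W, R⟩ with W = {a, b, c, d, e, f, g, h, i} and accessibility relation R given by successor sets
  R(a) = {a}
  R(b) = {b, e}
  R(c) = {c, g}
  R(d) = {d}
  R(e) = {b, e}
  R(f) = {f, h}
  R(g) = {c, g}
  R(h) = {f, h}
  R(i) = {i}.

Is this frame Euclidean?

Yes

Euclidean: yes — any two successors of a common world are R-related.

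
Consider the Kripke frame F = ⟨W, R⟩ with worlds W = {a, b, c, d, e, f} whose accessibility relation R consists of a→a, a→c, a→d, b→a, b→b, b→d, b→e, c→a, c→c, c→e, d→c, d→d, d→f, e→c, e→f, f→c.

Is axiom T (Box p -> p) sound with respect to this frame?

By correspondence theory, T is valid on a frame iff R is reflexive.
Reflexive: no — e is not related to itself.

No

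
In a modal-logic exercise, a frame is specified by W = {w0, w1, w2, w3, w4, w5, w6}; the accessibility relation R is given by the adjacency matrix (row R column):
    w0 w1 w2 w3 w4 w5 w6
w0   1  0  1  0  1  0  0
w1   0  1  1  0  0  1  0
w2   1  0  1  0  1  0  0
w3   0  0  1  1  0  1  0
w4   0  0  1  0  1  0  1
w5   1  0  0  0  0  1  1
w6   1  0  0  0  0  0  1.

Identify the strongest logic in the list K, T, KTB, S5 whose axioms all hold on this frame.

T

Reflexive (axiom T): yes — every world is R-related to itself.
Symmetric (axiom B): no — w0 R w4 but not w4 R w0.
Euclidean (axiom 5): no — w1 R w2 and w1 R w5, but not w2 R w5.
So F validates K, T; KTB would additionally require R to be symmetric. The strongest is T.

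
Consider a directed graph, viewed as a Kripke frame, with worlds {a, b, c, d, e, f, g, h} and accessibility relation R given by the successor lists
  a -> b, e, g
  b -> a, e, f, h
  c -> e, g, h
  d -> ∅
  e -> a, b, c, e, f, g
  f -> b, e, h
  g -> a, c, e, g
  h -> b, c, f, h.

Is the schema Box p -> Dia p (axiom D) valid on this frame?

No

The schema D characterises exactly the serial frames.
Serial: no — d has no R-successor.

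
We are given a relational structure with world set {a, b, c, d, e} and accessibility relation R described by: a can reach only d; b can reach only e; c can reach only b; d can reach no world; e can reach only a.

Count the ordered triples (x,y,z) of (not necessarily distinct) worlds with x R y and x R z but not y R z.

4

Enumerating: (a,d,d), (b,e,e), (c,b,b), (e,a,a).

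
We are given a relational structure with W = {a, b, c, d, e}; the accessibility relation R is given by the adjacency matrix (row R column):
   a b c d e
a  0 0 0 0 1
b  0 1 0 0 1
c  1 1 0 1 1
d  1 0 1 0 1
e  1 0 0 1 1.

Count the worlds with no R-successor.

R is serial; there are no such worlds.

0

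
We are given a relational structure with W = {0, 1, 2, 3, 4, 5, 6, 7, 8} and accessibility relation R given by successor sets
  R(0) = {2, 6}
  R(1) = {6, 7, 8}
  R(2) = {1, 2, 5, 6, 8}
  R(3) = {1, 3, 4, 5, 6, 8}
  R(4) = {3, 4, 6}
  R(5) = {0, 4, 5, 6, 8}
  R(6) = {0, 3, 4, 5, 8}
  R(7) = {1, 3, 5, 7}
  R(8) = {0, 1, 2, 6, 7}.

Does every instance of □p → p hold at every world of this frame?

No

By correspondence theory, T is valid on a frame iff R is reflexive.
Reflexive: no — 0 is not related to itself.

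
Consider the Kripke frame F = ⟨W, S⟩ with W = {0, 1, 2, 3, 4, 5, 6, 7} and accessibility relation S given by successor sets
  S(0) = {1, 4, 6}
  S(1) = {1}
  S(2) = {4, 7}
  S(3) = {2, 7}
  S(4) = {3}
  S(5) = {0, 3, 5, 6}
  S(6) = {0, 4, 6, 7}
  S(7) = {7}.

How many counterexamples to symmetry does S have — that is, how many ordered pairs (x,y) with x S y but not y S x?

12

Enumerating: (0,1), (0,4), (2,4), (2,7), (3,2), (3,7), (4,3), (5,0), (5,3), (5,6), (6,4), (6,7).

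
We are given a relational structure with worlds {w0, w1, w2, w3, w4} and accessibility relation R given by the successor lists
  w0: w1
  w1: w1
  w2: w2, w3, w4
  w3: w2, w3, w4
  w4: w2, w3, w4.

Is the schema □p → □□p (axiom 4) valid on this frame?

Yes

The schema 4 characterises exactly the transitive frames.
Transitive: yes — every two-step R-path is closed by a direct edge.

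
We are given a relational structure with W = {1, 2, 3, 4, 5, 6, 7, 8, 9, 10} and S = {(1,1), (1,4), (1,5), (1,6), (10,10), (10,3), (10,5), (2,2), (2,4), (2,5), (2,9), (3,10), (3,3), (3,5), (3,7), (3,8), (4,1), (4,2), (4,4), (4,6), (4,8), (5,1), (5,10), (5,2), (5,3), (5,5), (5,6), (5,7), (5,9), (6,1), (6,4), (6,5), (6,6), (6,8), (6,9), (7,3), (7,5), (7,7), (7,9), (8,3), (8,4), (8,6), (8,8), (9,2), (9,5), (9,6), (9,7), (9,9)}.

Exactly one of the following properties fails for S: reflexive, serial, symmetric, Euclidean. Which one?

Reflexive: yes — every world is S-related to itself.
Serial: yes — every world has a successor (e.g. 1 S 1).
Symmetric: yes — every pair in S has its reverse in S.
Euclidean: no — 1 S 4 and 1 S 5, but not 4 S 5.
Only Euclidean fails.

Euclidean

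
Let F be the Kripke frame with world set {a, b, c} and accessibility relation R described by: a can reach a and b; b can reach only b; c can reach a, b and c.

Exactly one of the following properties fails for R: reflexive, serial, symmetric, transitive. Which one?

Reflexive: yes — every world is R-related to itself.
Serial: yes — every world has a successor (e.g. a R a).
Symmetric: no — a R b but not b R a.
Transitive: yes — every two-step R-path is closed by a direct edge.
Only symmetric fails.

symmetric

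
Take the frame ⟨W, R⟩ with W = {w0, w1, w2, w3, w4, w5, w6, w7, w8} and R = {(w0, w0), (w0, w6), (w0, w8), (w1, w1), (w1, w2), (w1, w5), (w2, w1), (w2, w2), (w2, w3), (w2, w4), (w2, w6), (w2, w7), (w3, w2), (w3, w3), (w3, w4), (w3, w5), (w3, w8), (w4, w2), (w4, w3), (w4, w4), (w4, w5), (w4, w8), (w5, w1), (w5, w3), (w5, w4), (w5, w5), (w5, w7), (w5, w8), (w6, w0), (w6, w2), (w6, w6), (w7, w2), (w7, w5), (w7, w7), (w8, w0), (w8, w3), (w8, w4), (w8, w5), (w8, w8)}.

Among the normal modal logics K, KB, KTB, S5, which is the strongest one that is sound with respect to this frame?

KTB

Symmetric (axiom B): yes — every pair in R has its reverse in R.
Reflexive (axiom T): yes — every world is R-related to itself.
Euclidean (axiom 5): no — w0 R w6 and w0 R w8, but not w6 R w8.
So F validates K, KB, KTB; S5 would additionally require R to be Euclidean. The strongest is KTB.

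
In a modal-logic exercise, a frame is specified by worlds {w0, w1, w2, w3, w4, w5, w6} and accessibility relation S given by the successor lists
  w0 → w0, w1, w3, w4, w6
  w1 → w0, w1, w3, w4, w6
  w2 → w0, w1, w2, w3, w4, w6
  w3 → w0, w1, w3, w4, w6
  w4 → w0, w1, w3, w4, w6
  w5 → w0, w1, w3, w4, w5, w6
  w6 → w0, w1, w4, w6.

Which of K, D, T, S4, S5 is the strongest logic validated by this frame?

Serial (axiom D): yes — every world has a successor (e.g. w0 S w0).
Reflexive (axiom T): yes — every world is S-related to itself.
Transitive (axiom 4): no — w6 S w0 and w0 S w3, but not w6 S w3.
Euclidean (axiom 5): no — w0 S w6 and w0 S w3, but not w6 S w3.
So F validates K, D, T; S4 would additionally require S to be transitive. The strongest is T.

T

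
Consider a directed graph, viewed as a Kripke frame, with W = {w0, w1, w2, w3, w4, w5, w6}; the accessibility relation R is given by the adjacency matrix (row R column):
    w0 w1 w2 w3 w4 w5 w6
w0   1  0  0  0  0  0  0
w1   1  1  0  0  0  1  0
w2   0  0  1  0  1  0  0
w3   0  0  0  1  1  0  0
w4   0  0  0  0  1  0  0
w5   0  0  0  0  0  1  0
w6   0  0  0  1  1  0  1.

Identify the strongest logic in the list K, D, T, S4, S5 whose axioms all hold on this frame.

Serial (axiom D): yes — every world has a successor (e.g. w0 R w0).
Reflexive (axiom T): yes — every world is R-related to itself.
Transitive (axiom 4): yes — every two-step R-path is closed by a direct edge.
Euclidean (axiom 5): no — w1 R w0 and w1 R w5, but not w0 R w5.
So F validates K, D, T, S4; S5 would additionally require R to be Euclidean. The strongest is S4.

S4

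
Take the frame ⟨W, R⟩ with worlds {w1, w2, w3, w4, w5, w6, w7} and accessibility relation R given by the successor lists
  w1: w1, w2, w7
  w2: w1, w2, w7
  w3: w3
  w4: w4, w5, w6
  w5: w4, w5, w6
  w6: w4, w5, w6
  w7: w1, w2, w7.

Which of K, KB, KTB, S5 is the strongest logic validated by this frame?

S5

Symmetric (axiom B): yes — every pair in R has its reverse in R.
Reflexive (axiom T): yes — every world is R-related to itself.
Euclidean (axiom 5): yes — any two successors of a common world are R-related.
So F validates K, KB, KTB, S5. The strongest is S5.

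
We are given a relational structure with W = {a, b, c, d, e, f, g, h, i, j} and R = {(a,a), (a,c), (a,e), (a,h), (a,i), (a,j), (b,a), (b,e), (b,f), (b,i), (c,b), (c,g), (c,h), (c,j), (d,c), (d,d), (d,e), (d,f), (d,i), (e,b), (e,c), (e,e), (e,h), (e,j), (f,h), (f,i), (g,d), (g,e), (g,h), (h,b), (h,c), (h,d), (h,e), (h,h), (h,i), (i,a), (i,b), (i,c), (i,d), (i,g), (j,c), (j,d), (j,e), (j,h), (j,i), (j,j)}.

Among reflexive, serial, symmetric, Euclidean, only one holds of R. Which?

serial

Reflexive: no — b is not related to itself.
Serial: yes — every world has a successor (e.g. a R a).
Symmetric: no — a R c but not c R a.
Euclidean: no — a R c and a R e, but not c R e.
Only serial holds.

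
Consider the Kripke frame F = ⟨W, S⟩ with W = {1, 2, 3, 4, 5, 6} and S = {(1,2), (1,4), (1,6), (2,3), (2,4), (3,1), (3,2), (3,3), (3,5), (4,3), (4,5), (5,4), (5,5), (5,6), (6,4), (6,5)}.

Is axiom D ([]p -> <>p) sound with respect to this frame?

Yes

By correspondence theory, D is valid on a frame iff S is serial.
Serial: yes — every world has a successor (e.g. 1 S 2).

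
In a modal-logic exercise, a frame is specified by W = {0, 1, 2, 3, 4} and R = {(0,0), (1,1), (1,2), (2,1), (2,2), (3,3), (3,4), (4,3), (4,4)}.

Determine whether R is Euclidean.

Yes

Euclidean: yes — any two successors of a common world are R-related.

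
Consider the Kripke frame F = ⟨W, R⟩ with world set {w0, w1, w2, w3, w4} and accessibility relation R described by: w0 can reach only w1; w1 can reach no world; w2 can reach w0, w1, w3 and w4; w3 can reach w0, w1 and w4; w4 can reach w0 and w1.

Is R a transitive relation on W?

Transitive: yes — every two-step R-path is closed by a direct edge.

Yes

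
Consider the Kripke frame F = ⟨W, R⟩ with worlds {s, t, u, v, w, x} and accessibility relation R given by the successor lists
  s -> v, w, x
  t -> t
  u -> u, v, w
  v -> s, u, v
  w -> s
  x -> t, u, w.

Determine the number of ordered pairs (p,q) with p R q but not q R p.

Enumerating: (s,x), (u,w), (x,t), (x,u), (x,w).

5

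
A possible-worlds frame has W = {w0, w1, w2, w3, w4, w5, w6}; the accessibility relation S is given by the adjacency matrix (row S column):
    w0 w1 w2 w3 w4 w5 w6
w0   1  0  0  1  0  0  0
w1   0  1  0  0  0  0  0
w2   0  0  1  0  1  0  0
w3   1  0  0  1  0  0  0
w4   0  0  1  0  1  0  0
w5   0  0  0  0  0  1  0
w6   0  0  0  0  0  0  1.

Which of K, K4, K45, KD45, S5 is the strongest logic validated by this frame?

S5

Transitive (axiom 4): yes — every two-step S-path is closed by a direct edge.
Euclidean (axiom 5): yes — any two successors of a common world are S-related.
Serial (axiom D): yes — every world has a successor (e.g. w0 S w0).
Reflexive (axiom T): yes — every world is S-related to itself.
So F validates K, K4, K45, KD45, S5. The strongest is S5.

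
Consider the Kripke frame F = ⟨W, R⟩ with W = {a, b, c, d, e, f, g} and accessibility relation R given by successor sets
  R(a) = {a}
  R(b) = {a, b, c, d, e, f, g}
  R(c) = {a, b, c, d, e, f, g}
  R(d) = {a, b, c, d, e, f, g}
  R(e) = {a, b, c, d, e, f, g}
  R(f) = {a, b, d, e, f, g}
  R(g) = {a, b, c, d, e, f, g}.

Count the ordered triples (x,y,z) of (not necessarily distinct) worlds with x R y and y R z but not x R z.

4

Enumerating: (f,b,c), (f,d,c), (f,e,c), (f,g,c).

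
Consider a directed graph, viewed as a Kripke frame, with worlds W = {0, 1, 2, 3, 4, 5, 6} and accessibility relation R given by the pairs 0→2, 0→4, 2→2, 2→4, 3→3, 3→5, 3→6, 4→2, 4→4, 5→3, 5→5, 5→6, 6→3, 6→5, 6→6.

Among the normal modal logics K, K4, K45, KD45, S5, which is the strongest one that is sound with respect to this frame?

Transitive (axiom 4): yes — every two-step R-path is closed by a direct edge.
Euclidean (axiom 5): yes — any two successors of a common world are R-related.
Serial (axiom D): no — 1 has no R-successor.
Reflexive (axiom T): no — 0 is not related to itself.
So F validates K, K4, K45; KD45 would additionally require R to be serial. The strongest is K45.

K45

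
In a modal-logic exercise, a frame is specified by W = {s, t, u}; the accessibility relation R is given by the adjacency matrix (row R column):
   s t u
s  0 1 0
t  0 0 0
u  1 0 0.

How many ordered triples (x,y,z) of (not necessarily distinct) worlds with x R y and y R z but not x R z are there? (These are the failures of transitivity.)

Enumerating: (u,s,t).

1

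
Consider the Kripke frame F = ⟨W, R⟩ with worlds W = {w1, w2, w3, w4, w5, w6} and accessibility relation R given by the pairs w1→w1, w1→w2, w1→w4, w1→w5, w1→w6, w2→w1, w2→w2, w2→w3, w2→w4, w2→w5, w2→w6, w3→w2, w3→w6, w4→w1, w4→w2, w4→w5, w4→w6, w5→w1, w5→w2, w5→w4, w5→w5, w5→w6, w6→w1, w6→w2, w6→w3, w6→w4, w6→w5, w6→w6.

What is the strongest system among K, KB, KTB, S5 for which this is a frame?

Symmetric (axiom B): yes — every pair in R has its reverse in R.
Reflexive (axiom T): no — w3 is not related to itself.
Euclidean (axiom 5): no — w2 R w1 and w2 R w3, but not w1 R w3.
So F validates K, KB; KTB would additionally require R to be reflexive. The strongest is KB.

KB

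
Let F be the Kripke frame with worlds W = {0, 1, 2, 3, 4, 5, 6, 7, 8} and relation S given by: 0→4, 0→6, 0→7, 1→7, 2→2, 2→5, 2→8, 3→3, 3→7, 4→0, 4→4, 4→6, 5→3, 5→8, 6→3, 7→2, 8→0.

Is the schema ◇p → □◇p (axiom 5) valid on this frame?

No

The schema 5 characterises exactly the Euclidean frames.
Euclidean: no — 0 S 4 and 0 S 7, but not 4 S 7.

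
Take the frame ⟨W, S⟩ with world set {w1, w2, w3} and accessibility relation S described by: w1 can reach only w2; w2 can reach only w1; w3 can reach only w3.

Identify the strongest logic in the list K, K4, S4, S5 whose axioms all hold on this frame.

K

Transitive (axiom 4): no — w1 S w2 and w2 S w1, but not w1 S w1.
Reflexive (axiom T): no — w1 is not related to itself.
Euclidean (axiom 5): no — w1 S w2 and w1 S w2, but not w2 S w2.
So F validates K; K4 would additionally require S to be transitive. The strongest is K.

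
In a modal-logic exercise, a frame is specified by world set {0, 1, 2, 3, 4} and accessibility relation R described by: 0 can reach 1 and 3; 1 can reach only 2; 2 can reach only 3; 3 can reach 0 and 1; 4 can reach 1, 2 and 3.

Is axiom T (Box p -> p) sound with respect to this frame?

No

Axiom T corresponds to the accessibility relation being reflexive.
Reflexive: no — 0 is not related to itself.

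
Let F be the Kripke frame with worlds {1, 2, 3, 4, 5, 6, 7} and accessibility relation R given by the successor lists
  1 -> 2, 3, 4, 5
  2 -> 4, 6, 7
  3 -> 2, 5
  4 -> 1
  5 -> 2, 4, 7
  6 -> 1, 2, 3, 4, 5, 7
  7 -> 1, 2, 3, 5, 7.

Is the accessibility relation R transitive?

No

Transitive: no — 1 R 2 and 2 R 6, but not 1 R 6.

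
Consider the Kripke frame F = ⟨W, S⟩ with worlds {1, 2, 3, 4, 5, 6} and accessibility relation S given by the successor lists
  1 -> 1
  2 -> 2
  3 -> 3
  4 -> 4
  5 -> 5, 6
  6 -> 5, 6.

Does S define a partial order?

No

Reflexive: yes — every world is S-related to itself.
Transitive: yes — every two-step S-path is closed by a direct edge.
Antisymmetric: no — 5 S 6 and 6 S 5 with 5 ≠ 6.
So S is not a partial order.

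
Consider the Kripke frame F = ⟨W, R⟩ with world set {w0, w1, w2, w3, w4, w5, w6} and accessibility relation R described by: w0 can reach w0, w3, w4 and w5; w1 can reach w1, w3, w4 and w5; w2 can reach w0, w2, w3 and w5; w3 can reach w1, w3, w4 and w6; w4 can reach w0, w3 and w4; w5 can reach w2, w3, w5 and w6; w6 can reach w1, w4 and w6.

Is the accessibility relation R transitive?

No

Transitive: no — w0 R w3 and w3 R w1, but not w0 R w1.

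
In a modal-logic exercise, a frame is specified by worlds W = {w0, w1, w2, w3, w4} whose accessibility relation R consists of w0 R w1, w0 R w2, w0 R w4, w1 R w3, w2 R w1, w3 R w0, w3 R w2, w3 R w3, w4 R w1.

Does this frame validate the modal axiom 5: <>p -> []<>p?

No

By correspondence theory, 5 is valid on a frame iff R is Euclidean.
Euclidean: no — w0 R w1 and w0 R w2, but not w1 R w2.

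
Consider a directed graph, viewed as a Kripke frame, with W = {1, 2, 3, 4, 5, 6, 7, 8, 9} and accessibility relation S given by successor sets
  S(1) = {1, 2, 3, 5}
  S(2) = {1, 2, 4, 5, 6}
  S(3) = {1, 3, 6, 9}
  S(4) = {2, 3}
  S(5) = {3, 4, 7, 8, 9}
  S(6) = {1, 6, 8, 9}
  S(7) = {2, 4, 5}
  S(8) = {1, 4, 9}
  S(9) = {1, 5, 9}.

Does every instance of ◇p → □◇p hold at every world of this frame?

No

Axiom 5 corresponds to the accessibility relation being Euclidean.
Euclidean: no — 1 S 2 and 1 S 3, but not 2 S 3.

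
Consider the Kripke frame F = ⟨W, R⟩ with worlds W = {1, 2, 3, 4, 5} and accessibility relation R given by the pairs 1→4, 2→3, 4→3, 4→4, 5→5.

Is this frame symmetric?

No

Symmetric: no — 1 R 4 but not 4 R 1.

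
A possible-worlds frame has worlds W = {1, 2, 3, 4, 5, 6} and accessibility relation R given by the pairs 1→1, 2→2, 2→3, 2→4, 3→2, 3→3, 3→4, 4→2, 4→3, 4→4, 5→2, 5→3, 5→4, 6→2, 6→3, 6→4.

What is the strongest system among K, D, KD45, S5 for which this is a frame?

KD45

Serial (axiom D): yes — every world has a successor (e.g. 1 R 1).
Euclidean (axiom 5): yes — any two successors of a common world are R-related.
Transitive (axiom 4): yes — every two-step R-path is closed by a direct edge.
Reflexive (axiom T): no — 5 is not related to itself.
So F validates K, D, KD45; S5 would additionally require R to be reflexive. The strongest is KD45.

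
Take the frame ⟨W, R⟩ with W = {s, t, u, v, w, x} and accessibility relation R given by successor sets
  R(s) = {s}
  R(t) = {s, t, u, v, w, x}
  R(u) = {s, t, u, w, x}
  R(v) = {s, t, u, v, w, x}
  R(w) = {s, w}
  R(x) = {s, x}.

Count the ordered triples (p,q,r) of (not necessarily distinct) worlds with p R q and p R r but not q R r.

Enumerating: (t,s,t), (t,s,u), (t,s,v), (t,s,w), (t,s,x), (t,u,v), (t,w,t), (t,w,u), (t,w,v), (t,w,x), (t,x,t), (t,x,u), … and 28 more.
Total: 40.

40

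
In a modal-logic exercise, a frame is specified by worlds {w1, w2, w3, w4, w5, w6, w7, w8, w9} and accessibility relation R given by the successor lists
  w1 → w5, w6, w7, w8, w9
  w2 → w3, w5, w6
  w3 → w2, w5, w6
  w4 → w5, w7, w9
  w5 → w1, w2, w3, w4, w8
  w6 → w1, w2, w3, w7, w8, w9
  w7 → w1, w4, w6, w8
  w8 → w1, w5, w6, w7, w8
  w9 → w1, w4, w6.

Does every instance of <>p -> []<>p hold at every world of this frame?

Axiom 5 corresponds to the accessibility relation being Euclidean.
Euclidean: no — w1 R w5 and w1 R w6, but not w5 R w6.

No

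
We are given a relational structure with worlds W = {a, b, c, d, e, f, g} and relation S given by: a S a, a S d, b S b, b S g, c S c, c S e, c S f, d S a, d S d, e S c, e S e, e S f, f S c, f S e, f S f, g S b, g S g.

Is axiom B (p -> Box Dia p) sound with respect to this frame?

Yes

The schema B characterises exactly the symmetric frames.
Symmetric: yes — every pair in S has its reverse in S.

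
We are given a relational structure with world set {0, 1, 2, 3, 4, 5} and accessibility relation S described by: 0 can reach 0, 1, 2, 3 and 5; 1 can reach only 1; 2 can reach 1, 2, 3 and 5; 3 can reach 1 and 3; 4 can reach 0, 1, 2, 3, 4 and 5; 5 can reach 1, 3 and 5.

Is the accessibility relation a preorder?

Reflexive: yes — every world is S-related to itself.
Transitive: yes — every two-step S-path is closed by a direct edge.
So S is a preorder.

Yes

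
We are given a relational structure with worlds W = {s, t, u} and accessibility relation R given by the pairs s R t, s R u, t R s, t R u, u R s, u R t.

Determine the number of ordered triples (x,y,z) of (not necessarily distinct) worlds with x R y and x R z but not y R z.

6

Enumerating: (s,t,t), (s,u,u), (t,s,s), (t,u,u), (u,s,s), (u,t,t).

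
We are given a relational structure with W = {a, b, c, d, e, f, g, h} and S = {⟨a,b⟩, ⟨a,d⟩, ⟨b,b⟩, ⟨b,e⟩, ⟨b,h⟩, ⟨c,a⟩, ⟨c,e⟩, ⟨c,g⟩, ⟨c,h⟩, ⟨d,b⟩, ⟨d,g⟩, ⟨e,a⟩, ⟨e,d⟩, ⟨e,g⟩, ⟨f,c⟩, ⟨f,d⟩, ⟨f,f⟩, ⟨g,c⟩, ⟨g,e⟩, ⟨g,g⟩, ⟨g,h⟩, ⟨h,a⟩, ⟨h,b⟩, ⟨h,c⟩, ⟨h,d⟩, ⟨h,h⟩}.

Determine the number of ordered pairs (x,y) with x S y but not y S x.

14

Enumerating: (a,b), (a,d), (b,e), (c,a), (c,e), (d,b), (d,g), (e,a), (e,d), (f,c), (f,d), (g,h), (h,a), (h,d).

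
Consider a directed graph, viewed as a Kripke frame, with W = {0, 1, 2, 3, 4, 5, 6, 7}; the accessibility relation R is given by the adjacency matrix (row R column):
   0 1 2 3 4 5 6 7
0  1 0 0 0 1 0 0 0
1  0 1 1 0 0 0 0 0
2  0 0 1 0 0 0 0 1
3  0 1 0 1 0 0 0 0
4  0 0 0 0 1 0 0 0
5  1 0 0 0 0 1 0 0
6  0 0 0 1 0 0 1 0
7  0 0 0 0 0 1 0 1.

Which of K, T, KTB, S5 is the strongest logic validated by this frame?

T

Reflexive (axiom T): yes — every world is R-related to itself.
Symmetric (axiom B): no — 0 R 4 but not 4 R 0.
Euclidean (axiom 5): no — 0 R 4 and 0 R 0, but not 4 R 0.
So F validates K, T; KTB would additionally require R to be symmetric. The strongest is T.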